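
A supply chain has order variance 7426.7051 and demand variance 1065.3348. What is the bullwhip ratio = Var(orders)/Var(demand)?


BW = 7426.7051 / 1065.3348 = 6.9712

6.9712


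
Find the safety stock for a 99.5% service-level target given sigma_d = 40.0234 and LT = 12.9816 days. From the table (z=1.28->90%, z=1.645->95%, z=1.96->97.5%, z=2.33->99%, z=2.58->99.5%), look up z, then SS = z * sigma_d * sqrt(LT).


From the table, SL = 99.5% corresponds to z = 2.58
sqrt(LT) = sqrt(12.9816) = 3.6030
SS = 2.58 * 40.0234 * 3.6030 = 372.0470

372.0470 units


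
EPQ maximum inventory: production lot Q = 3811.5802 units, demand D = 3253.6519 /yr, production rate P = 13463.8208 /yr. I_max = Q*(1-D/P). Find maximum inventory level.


D/P = 0.2417
1 - D/P = 0.7583
I_max = 3811.5802 * 0.7583 = 2890.4780

2890.4780 units


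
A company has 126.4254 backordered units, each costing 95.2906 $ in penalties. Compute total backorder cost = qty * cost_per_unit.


Total = 126.4254 * 95.2906 = 12047.1522

12047.1522 $


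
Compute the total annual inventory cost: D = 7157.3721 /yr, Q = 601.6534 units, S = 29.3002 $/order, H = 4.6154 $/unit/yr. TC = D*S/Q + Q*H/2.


Ordering cost = D*S/Q = 348.5602
Holding cost = Q*H/2 = 1388.4356
TC = 348.5602 + 1388.4356 = 1736.9958

1736.9958 $/yr


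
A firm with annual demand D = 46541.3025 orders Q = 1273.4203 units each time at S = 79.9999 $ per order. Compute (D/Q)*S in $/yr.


Number of orders = D/Q = 36.5483
Cost = 36.5483 * 79.9999 = 2923.8575

2923.8575 $/yr


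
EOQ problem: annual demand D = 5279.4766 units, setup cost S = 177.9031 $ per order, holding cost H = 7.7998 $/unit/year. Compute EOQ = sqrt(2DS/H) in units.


2*D*S = 2 * 5279.4766 * 177.9031 = 1878470.5070
2*D*S/H = 240835.7275
EOQ = sqrt(240835.7275) = 490.7502

490.7502 units


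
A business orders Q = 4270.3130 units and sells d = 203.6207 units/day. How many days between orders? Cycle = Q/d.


Cycle = 4270.3130 / 203.6207 = 20.9719

20.9719 days


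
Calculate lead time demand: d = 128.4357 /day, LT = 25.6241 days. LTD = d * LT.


LTD = 128.4357 * 25.6241 = 3291.0492

3291.0492 units


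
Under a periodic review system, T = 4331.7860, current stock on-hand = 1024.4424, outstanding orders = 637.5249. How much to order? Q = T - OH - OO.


Inventory position = OH + OO = 1024.4424 + 637.5249 = 1661.9673
Q = 4331.7860 - 1661.9673 = 2669.8187

2669.8187 units


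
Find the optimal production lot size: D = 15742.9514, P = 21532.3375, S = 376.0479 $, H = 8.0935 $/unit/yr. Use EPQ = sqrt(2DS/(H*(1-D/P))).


1 - D/P = 1 - 0.7311 = 0.2689
H*(1-D/P) = 2.1761
2DS = 11840207.6275
EPQ = sqrt(5441036.1507) = 2332.6029

2332.6029 units


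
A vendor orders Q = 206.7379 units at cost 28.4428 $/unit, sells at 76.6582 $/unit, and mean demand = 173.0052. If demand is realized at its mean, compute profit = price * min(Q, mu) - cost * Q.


Sales at mu = min(206.7379, 173.0052) = 173.0052
Revenue = 76.6582 * 173.0052 = 13262.2672
Total cost = 28.4428 * 206.7379 = 5880.2047
Profit = 13262.2672 - 5880.2047 = 7382.0625

7382.0625 $


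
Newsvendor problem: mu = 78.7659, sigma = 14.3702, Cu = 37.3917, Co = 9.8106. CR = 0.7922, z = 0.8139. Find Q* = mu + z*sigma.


CR = Cu/(Cu+Co) = 37.3917/(37.3917+9.8106) = 0.7922
z = 0.8139
Q* = 78.7659 + 0.8139 * 14.3702 = 90.4618

90.4618 units


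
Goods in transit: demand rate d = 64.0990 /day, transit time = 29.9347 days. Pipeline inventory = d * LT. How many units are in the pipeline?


Pipeline = 64.0990 * 29.9347 = 1918.7843

1918.7843 units


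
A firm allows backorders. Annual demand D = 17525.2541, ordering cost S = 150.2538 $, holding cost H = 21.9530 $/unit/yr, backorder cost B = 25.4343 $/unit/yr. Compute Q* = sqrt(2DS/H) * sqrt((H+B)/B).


sqrt(2DS/H) = 489.7934
sqrt((H+B)/B) = 1.3650
Q* = 489.7934 * 1.3650 = 668.5502

668.5502 units


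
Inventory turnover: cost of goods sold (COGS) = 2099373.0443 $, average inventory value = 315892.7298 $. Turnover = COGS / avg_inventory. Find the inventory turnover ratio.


Turnover = 2099373.0443 / 315892.7298 = 6.6458

6.6458


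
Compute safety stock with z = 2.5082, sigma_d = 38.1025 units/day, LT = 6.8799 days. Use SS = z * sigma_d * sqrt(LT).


sqrt(LT) = sqrt(6.8799) = 2.6230
SS = 2.5082 * 38.1025 * 2.6230 = 250.6725

250.6725 units


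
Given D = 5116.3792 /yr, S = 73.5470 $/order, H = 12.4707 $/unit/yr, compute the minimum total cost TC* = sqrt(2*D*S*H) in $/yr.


2*D*S*H = 9385307.6772
TC* = sqrt(9385307.6772) = 3063.5450

3063.5450 $/yr


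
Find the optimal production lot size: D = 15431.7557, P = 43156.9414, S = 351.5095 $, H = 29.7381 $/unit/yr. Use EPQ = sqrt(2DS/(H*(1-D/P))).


1 - D/P = 1 - 0.3576 = 0.6424
H*(1-D/P) = 19.1046
2DS = 10848817.4605
EPQ = sqrt(567865.3617) = 753.5684

753.5684 units


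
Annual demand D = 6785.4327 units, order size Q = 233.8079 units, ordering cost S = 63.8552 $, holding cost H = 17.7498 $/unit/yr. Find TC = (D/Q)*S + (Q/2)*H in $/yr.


Ordering cost = D*S/Q = 1853.1673
Holding cost = Q*H/2 = 2075.0217
TC = 1853.1673 + 2075.0217 = 3928.1891

3928.1891 $/yr


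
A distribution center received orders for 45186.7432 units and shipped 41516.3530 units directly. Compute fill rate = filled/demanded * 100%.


FR = 41516.3530 / 45186.7432 * 100 = 91.8773

91.8773%


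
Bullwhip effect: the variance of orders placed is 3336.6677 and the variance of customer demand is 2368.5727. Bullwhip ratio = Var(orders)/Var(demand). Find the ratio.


BW = 3336.6677 / 2368.5727 = 1.4087

1.4087


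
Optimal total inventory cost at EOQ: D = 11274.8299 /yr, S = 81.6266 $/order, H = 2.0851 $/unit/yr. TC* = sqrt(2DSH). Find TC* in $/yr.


2*D*S*H = 3837943.6116
TC* = sqrt(3837943.6116) = 1959.0670

1959.0670 $/yr


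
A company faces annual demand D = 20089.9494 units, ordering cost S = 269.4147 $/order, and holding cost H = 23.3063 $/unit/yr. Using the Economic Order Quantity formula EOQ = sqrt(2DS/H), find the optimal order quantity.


2*D*S = 2 * 20089.9494 * 269.4147 = 10825055.3812
2*D*S/H = 464469.0655
EOQ = sqrt(464469.0655) = 681.5197

681.5197 units


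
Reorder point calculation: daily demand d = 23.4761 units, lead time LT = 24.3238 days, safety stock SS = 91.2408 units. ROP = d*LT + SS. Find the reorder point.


d*LT = 23.4761 * 24.3238 = 571.0280
ROP = 571.0280 + 91.2408 = 662.2688

662.2688 units


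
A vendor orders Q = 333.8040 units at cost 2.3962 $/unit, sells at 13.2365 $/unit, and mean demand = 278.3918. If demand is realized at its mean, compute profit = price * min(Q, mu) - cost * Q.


Sales at mu = min(333.8040, 278.3918) = 278.3918
Revenue = 13.2365 * 278.3918 = 3684.9331
Total cost = 2.3962 * 333.8040 = 799.8611
Profit = 3684.9331 - 799.8611 = 2885.0719

2885.0719 $


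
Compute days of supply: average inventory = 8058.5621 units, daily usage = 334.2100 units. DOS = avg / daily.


DOS = 8058.5621 / 334.2100 = 24.1123

24.1123 days


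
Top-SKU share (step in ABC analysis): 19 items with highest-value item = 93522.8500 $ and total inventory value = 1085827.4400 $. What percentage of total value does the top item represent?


Top item = 93522.8500
Total = 1085827.4400
Percentage = 93522.8500 / 1085827.4400 * 100 = 8.6130

8.6130%


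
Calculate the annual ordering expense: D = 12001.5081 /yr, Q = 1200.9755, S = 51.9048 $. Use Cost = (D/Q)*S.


Number of orders = D/Q = 9.9931
Cost = 9.9931 * 51.9048 = 518.6916

518.6916 $/yr


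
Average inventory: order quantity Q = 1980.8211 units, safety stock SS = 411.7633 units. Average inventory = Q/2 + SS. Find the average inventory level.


Q/2 = 990.4105
Avg = 990.4105 + 411.7633 = 1402.1738

1402.1738 units


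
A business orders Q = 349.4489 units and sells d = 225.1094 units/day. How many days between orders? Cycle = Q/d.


Cycle = 349.4489 / 225.1094 = 1.5524

1.5524 days


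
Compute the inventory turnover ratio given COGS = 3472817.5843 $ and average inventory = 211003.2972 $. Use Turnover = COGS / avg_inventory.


Turnover = 3472817.5843 / 211003.2972 = 16.4586

16.4586


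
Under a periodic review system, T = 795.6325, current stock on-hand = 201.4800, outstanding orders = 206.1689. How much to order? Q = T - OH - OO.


Inventory position = OH + OO = 201.4800 + 206.1689 = 407.6489
Q = 795.6325 - 407.6489 = 387.9836

387.9836 units


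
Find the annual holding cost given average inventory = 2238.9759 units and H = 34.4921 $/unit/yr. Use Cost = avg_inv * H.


Cost = 2238.9759 * 34.4921 = 77226.9806

77226.9806 $/yr


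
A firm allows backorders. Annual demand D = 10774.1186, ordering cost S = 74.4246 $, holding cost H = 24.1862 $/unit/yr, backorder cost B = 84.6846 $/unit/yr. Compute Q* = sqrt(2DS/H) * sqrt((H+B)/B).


sqrt(2DS/H) = 257.5018
sqrt((H+B)/B) = 1.1338
Q* = 257.5018 * 1.1338 = 291.9670

291.9670 units


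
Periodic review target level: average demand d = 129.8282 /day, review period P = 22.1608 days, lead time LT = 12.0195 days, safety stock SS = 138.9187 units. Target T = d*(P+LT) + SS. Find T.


P + LT = 34.1803
d*(P+LT) = 129.8282 * 34.1803 = 4437.5668
T = 4437.5668 + 138.9187 = 4576.4855

4576.4855 units


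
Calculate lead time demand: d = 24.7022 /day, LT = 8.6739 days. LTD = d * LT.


LTD = 24.7022 * 8.6739 = 214.2644

214.2644 units


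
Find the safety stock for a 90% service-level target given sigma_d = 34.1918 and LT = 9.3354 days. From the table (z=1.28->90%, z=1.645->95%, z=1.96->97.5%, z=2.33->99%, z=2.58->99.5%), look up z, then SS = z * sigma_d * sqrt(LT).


From the table, SL = 90% corresponds to z = 1.28
sqrt(LT) = sqrt(9.3354) = 3.0554
SS = 1.28 * 34.1918 * 3.0554 = 133.7206

133.7206 units


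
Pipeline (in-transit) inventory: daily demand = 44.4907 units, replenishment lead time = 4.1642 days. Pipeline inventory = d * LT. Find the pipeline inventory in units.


Pipeline = 44.4907 * 4.1642 = 185.2682

185.2682 units


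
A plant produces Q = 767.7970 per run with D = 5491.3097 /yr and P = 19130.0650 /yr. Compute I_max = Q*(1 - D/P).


D/P = 0.2871
1 - D/P = 0.7129
I_max = 767.7970 * 0.7129 = 547.3999

547.3999 units


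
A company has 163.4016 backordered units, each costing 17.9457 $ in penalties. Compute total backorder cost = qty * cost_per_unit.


Total = 163.4016 * 17.9457 = 2932.3561

2932.3561 $


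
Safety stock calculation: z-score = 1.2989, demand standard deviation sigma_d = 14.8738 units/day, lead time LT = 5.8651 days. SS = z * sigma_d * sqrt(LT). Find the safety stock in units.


sqrt(LT) = sqrt(5.8651) = 2.4218
SS = 1.2989 * 14.8738 * 2.4218 = 46.7881

46.7881 units


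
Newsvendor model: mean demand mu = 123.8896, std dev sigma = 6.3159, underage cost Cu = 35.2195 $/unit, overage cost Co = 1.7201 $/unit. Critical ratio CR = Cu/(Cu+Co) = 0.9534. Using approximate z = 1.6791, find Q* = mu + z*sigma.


CR = Cu/(Cu+Co) = 35.2195/(35.2195+1.7201) = 0.9534
z = 1.6791
Q* = 123.8896 + 1.6791 * 6.3159 = 134.4946

134.4946 units


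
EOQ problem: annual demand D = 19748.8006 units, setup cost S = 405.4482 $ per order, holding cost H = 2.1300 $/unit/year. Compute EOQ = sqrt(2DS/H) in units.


2*D*S = 2 * 19748.8006 * 405.4482 = 16014231.3109
2*D*S/H = 7518418.4558
EOQ = sqrt(7518418.4558) = 2741.9735

2741.9735 units


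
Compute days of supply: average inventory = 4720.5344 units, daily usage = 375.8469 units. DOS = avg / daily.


DOS = 4720.5344 / 375.8469 = 12.5597

12.5597 days


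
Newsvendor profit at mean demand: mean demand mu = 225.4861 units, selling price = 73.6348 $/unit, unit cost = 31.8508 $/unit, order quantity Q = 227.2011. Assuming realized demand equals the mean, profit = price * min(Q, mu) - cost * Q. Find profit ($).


Sales at mu = min(227.2011, 225.4861) = 225.4861
Revenue = 73.6348 * 225.4861 = 16603.6239
Total cost = 31.8508 * 227.2011 = 7236.5368
Profit = 16603.6239 - 7236.5368 = 9367.0871

9367.0871 $


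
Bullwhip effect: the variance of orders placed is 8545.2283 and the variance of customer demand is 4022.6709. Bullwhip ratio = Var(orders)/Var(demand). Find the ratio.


BW = 8545.2283 / 4022.6709 = 2.1243

2.1243


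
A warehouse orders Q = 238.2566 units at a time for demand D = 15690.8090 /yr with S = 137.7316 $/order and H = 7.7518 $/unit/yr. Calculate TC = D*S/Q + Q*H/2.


Ordering cost = D*S/Q = 9070.5577
Holding cost = Q*H/2 = 923.4588
TC = 9070.5577 + 923.4588 = 9994.0164

9994.0164 $/yr


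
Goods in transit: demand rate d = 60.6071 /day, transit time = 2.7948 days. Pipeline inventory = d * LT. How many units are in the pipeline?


Pipeline = 60.6071 * 2.7948 = 169.3847

169.3847 units


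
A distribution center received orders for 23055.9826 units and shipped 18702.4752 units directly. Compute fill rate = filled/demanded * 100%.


FR = 18702.4752 / 23055.9826 * 100 = 81.1177

81.1177%


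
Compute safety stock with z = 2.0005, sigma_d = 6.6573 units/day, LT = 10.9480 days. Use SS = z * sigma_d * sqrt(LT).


sqrt(LT) = sqrt(10.9480) = 3.3088
SS = 2.0005 * 6.6573 * 3.3088 = 44.0660

44.0660 units


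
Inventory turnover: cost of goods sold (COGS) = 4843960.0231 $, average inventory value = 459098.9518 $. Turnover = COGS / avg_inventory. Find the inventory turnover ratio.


Turnover = 4843960.0231 / 459098.9518 = 10.5510

10.5510


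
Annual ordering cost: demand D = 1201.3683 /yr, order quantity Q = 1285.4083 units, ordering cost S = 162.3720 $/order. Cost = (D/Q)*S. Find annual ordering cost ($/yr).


Number of orders = D/Q = 0.9346
Cost = 0.9346 * 162.3720 = 151.7561

151.7561 $/yr


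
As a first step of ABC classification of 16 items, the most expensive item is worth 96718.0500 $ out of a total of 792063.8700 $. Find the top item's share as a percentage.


Top item = 96718.0500
Total = 792063.8700
Percentage = 96718.0500 / 792063.8700 * 100 = 12.2109

12.2109%


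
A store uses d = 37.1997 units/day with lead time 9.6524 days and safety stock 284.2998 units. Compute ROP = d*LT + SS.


d*LT = 37.1997 * 9.6524 = 359.0664
ROP = 359.0664 + 284.2998 = 643.3662

643.3662 units


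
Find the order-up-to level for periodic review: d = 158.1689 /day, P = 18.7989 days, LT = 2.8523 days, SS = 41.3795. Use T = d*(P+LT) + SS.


P + LT = 21.6512
d*(P+LT) = 158.1689 * 21.6512 = 3424.5465
T = 3424.5465 + 41.3795 = 3465.9260

3465.9260 units


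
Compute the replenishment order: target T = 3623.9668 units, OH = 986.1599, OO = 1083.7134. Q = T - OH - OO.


Inventory position = OH + OO = 986.1599 + 1083.7134 = 2069.8733
Q = 3623.9668 - 2069.8733 = 1554.0935

1554.0935 units


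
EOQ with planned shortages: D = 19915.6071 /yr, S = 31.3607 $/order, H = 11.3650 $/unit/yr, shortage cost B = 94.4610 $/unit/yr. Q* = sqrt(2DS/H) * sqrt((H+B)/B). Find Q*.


sqrt(2DS/H) = 331.5278
sqrt((H+B)/B) = 1.0584
Q* = 331.5278 * 1.0584 = 350.9052

350.9052 units


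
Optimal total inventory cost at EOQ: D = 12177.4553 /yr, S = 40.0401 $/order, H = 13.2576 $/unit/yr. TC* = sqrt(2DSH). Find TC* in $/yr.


2*D*S*H = 12928454.3061
TC* = sqrt(12928454.3061) = 3595.6160

3595.6160 $/yr


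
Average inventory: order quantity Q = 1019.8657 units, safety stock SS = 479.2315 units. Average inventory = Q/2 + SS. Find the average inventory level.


Q/2 = 509.9328
Avg = 509.9328 + 479.2315 = 989.1644

989.1644 units


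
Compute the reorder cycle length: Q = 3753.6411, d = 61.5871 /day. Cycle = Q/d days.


Cycle = 3753.6411 / 61.5871 = 60.9485

60.9485 days


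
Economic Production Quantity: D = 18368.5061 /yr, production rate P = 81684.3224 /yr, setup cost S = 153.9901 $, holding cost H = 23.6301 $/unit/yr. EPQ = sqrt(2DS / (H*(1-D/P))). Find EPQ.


1 - D/P = 1 - 0.2249 = 0.7751
H*(1-D/P) = 18.3164
2DS = 5657136.1824
EPQ = sqrt(308857.0893) = 555.7491

555.7491 units


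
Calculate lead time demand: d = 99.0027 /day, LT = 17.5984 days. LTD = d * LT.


LTD = 99.0027 * 17.5984 = 1742.2891

1742.2891 units


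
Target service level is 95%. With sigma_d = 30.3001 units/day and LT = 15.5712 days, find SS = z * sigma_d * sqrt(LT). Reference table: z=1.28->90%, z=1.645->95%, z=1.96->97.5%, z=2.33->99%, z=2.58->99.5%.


From the table, SL = 95% corresponds to z = 1.645
sqrt(LT) = sqrt(15.5712) = 3.9460
SS = 1.645 * 30.3001 * 3.9460 = 196.6849

196.6849 units


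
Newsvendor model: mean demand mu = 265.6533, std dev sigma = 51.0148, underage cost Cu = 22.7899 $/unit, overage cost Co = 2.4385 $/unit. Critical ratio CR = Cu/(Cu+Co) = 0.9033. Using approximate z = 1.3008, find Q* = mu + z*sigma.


CR = Cu/(Cu+Co) = 22.7899/(22.7899+2.4385) = 0.9033
z = 1.3008
Q* = 265.6533 + 1.3008 * 51.0148 = 332.0134

332.0134 units


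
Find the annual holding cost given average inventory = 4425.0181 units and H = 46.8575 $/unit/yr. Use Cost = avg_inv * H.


Cost = 4425.0181 * 46.8575 = 207345.2856

207345.2856 $/yr


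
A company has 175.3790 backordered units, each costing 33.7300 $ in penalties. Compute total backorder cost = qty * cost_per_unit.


Total = 175.3790 * 33.7300 = 5915.5337

5915.5337 $


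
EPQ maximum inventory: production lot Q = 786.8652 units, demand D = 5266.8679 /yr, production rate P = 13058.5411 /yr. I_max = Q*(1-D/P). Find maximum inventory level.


D/P = 0.4033
1 - D/P = 0.5967
I_max = 786.8652 * 0.5967 = 469.5009

469.5009 units


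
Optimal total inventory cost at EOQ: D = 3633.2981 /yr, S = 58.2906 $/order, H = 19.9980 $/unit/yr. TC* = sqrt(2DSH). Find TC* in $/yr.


2*D*S*H = 8470637.9006
TC* = sqrt(8470637.9006) = 2910.4360

2910.4360 $/yr


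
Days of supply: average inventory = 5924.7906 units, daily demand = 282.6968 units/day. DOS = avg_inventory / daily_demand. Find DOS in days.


DOS = 5924.7906 / 282.6968 = 20.9581

20.9581 days


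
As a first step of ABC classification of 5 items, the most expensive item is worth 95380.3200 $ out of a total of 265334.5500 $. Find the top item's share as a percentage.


Top item = 95380.3200
Total = 265334.5500
Percentage = 95380.3200 / 265334.5500 * 100 = 35.9472

35.9472%


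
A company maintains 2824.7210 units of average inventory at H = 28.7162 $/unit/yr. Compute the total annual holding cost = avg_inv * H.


Cost = 2824.7210 * 28.7162 = 81115.2532

81115.2532 $/yr


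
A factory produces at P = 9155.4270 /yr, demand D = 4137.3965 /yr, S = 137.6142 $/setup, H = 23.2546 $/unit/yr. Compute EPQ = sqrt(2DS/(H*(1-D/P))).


1 - D/P = 1 - 0.4519 = 0.5481
H*(1-D/P) = 12.7457
2DS = 1138729.0189
EPQ = sqrt(89342.2369) = 298.9017

298.9017 units


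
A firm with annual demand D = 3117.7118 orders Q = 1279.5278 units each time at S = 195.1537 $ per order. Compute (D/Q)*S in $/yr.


Number of orders = D/Q = 2.4366
Cost = 2.4366 * 195.1537 = 475.5137

475.5137 $/yr


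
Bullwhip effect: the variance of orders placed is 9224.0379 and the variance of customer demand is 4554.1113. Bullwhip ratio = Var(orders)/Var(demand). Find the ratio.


BW = 9224.0379 / 4554.1113 = 2.0254

2.0254


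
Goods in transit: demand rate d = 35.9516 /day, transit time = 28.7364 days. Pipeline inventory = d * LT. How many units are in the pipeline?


Pipeline = 35.9516 * 28.7364 = 1033.1196

1033.1196 units


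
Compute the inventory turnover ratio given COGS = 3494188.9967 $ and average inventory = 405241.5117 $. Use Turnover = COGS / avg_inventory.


Turnover = 3494188.9967 / 405241.5117 = 8.6225

8.6225


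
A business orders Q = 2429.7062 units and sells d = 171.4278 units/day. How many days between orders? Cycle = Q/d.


Cycle = 2429.7062 / 171.4278 = 14.1733

14.1733 days


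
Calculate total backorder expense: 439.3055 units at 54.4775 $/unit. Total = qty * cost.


Total = 439.3055 * 54.4775 = 23932.2654

23932.2654 $


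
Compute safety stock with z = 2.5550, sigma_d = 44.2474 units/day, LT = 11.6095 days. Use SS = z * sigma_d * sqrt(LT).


sqrt(LT) = sqrt(11.6095) = 3.4073
SS = 2.5550 * 44.2474 * 3.4073 = 385.1992

385.1992 units


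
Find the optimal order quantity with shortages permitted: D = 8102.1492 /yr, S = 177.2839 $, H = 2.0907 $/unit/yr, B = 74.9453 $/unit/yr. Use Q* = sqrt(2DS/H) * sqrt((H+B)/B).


sqrt(2DS/H) = 1172.2059
sqrt((H+B)/B) = 1.0139
Q* = 1172.2059 * 1.0139 = 1188.4436

1188.4436 units


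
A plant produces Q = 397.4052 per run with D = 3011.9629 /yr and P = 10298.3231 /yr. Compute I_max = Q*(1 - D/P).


D/P = 0.2925
1 - D/P = 0.7075
I_max = 397.4052 * 0.7075 = 281.1756

281.1756 units


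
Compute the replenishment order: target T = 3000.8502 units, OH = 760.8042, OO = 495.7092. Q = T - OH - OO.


Inventory position = OH + OO = 760.8042 + 495.7092 = 1256.5134
Q = 3000.8502 - 1256.5134 = 1744.3368

1744.3368 units


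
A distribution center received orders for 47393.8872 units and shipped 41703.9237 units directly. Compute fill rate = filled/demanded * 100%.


FR = 41703.9237 / 47393.8872 * 100 = 87.9943

87.9943%


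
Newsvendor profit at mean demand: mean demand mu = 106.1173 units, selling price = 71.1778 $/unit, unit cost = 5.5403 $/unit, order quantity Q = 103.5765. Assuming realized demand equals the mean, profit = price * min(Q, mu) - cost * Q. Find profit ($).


Sales at mu = min(103.5765, 106.1173) = 103.5765
Revenue = 71.1778 * 103.5765 = 7372.3474
Total cost = 5.5403 * 103.5765 = 573.8449
Profit = 7372.3474 - 573.8449 = 6798.5025

6798.5025 $


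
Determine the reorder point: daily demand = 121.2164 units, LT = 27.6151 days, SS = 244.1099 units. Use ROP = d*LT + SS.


d*LT = 121.2164 * 27.6151 = 3347.4030
ROP = 3347.4030 + 244.1099 = 3591.5129

3591.5129 units


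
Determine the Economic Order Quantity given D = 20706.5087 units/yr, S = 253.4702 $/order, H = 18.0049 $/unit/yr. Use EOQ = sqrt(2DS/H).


2*D*S = 2 * 20706.5087 * 253.4702 = 10496965.8030
2*D*S/H = 583006.0596
EOQ = sqrt(583006.0596) = 763.5483

763.5483 units


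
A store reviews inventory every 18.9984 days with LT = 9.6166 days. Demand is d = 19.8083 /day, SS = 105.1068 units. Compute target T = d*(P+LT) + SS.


P + LT = 28.6150
d*(P+LT) = 19.8083 * 28.6150 = 566.8145
T = 566.8145 + 105.1068 = 671.9213

671.9213 units


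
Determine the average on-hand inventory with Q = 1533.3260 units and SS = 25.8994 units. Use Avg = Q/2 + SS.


Q/2 = 766.6630
Avg = 766.6630 + 25.8994 = 792.5624

792.5624 units


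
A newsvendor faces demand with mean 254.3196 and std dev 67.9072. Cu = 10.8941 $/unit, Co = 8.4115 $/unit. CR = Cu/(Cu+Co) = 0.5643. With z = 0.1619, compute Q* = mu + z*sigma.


CR = Cu/(Cu+Co) = 10.8941/(10.8941+8.4115) = 0.5643
z = 0.1619
Q* = 254.3196 + 0.1619 * 67.9072 = 265.3138

265.3138 units


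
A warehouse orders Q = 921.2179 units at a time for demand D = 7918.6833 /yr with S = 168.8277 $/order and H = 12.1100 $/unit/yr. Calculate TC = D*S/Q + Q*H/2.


Ordering cost = D*S/Q = 1451.2235
Holding cost = Q*H/2 = 5577.9744
TC = 1451.2235 + 5577.9744 = 7029.1979

7029.1979 $/yr


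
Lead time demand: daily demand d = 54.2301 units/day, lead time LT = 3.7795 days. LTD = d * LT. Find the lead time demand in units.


LTD = 54.2301 * 3.7795 = 204.9627

204.9627 units


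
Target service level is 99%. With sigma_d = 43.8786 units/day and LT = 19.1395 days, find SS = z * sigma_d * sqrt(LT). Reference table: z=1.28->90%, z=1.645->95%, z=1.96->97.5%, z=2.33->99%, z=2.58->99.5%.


From the table, SL = 99% corresponds to z = 2.33
sqrt(LT) = sqrt(19.1395) = 4.3749
SS = 2.33 * 43.8786 * 4.3749 = 447.2743

447.2743 units


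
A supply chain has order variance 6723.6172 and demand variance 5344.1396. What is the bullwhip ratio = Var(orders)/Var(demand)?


BW = 6723.6172 / 5344.1396 = 1.2581

1.2581


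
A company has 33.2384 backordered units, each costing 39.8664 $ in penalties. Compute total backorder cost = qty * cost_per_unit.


Total = 33.2384 * 39.8664 = 1325.0953

1325.0953 $


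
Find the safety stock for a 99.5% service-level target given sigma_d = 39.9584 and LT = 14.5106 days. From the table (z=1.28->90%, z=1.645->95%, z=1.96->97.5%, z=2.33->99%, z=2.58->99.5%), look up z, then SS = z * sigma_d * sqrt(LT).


From the table, SL = 99.5% corresponds to z = 2.58
sqrt(LT) = sqrt(14.5106) = 3.8093
SS = 2.58 * 39.9584 * 3.8093 = 392.7087

392.7087 units


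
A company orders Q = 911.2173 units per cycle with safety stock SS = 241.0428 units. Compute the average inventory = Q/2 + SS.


Q/2 = 455.6087
Avg = 455.6087 + 241.0428 = 696.6515

696.6515 units


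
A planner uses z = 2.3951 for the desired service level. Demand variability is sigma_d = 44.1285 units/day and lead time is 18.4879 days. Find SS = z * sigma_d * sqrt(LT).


sqrt(LT) = sqrt(18.4879) = 4.2998
SS = 2.3951 * 44.1285 * 4.2998 = 454.4505

454.4505 units


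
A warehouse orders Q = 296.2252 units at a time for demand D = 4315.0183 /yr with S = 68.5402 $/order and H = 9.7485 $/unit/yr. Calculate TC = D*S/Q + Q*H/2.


Ordering cost = D*S/Q = 998.4033
Holding cost = Q*H/2 = 1443.8757
TC = 998.4033 + 1443.8757 = 2442.2790

2442.2790 $/yr


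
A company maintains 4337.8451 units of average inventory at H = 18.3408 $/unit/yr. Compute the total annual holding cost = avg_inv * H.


Cost = 4337.8451 * 18.3408 = 79559.5494

79559.5494 $/yr


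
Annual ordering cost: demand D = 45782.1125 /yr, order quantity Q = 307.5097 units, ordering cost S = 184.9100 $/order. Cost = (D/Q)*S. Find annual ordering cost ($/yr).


Number of orders = D/Q = 148.8802
Cost = 148.8802 * 184.9100 = 27529.4419

27529.4419 $/yr


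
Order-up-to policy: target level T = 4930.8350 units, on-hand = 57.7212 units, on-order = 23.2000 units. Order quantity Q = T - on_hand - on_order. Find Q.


Inventory position = OH + OO = 57.7212 + 23.2000 = 80.9212
Q = 4930.8350 - 80.9212 = 4849.9138

4849.9138 units


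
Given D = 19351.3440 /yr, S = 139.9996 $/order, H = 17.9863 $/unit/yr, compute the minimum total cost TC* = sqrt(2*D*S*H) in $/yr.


2*D*S*H = 97456263.5572
TC* = sqrt(97456263.5572) = 9871.9939

9871.9939 $/yr


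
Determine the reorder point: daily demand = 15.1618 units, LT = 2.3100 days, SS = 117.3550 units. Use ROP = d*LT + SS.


d*LT = 15.1618 * 2.3100 = 35.0238
ROP = 35.0238 + 117.3550 = 152.3788

152.3788 units


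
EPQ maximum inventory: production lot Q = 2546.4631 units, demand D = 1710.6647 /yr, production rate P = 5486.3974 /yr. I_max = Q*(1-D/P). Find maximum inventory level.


D/P = 0.3118
1 - D/P = 0.6882
I_max = 2546.4631 * 0.6882 = 1752.4731

1752.4731 units


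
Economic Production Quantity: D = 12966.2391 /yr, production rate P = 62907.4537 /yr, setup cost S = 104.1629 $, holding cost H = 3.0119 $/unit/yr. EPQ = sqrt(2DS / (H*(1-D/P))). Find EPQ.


1 - D/P = 1 - 0.2061 = 0.7939
H*(1-D/P) = 2.3911
2DS = 2701202.1335
EPQ = sqrt(1129690.6695) = 1062.8691

1062.8691 units


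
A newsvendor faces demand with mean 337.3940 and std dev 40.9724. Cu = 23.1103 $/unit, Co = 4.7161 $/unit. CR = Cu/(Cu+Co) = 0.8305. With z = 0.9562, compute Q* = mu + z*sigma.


CR = Cu/(Cu+Co) = 23.1103/(23.1103+4.7161) = 0.8305
z = 0.9562
Q* = 337.3940 + 0.9562 * 40.9724 = 376.5718

376.5718 units


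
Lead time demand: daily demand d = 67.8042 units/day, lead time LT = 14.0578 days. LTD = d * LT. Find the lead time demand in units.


LTD = 67.8042 * 14.0578 = 953.1779

953.1779 units


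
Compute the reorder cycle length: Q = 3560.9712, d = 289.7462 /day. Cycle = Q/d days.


Cycle = 3560.9712 / 289.7462 = 12.2900

12.2900 days


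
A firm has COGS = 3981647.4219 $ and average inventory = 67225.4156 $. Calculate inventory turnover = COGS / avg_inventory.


Turnover = 3981647.4219 / 67225.4156 = 59.2283

59.2283


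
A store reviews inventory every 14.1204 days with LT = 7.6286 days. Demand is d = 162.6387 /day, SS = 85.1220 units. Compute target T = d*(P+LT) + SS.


P + LT = 21.7490
d*(P+LT) = 162.6387 * 21.7490 = 3537.2291
T = 3537.2291 + 85.1220 = 3622.3511

3622.3511 units


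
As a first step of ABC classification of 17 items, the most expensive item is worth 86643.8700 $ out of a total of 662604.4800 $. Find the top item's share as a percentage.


Top item = 86643.8700
Total = 662604.4800
Percentage = 86643.8700 / 662604.4800 * 100 = 13.0763

13.0763%


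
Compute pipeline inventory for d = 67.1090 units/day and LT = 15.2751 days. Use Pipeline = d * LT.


Pipeline = 67.1090 * 15.2751 = 1025.0967

1025.0967 units


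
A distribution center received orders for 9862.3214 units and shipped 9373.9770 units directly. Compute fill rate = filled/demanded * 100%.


FR = 9373.9770 / 9862.3214 * 100 = 95.0484

95.0484%


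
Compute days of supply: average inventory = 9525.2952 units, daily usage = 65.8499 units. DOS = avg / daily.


DOS = 9525.2952 / 65.8499 = 144.6516

144.6516 days


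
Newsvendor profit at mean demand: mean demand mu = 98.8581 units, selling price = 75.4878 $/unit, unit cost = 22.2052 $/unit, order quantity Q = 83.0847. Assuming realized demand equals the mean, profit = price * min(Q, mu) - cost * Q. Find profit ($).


Sales at mu = min(83.0847, 98.8581) = 83.0847
Revenue = 75.4878 * 83.0847 = 6271.8812
Total cost = 22.2052 * 83.0847 = 1844.9124
Profit = 6271.8812 - 1844.9124 = 4426.9688

4426.9688 $


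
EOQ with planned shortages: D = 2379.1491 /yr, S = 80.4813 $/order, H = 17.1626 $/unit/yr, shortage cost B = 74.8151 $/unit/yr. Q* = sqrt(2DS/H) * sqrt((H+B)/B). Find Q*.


sqrt(2DS/H) = 149.3763
sqrt((H+B)/B) = 1.1088
Q* = 149.3763 * 1.1088 = 165.6260

165.6260 units


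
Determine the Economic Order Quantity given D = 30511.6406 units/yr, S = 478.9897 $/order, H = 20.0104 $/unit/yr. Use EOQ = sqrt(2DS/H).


2*D*S = 2 * 30511.6406 * 478.9897 = 29229523.1550
2*D*S/H = 1460716.5851
EOQ = sqrt(1460716.5851) = 1208.6011

1208.6011 units


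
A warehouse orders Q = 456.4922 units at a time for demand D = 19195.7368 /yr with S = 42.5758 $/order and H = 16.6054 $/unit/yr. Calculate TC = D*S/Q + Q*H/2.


Ordering cost = D*S/Q = 1790.3348
Holding cost = Q*H/2 = 3790.1178
TC = 1790.3348 + 3790.1178 = 5580.4525

5580.4525 $/yr


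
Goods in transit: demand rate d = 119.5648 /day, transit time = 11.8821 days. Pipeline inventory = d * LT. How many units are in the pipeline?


Pipeline = 119.5648 * 11.8821 = 1420.6809

1420.6809 units


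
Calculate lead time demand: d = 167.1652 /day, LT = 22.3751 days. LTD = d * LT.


LTD = 167.1652 * 22.3751 = 3740.3381

3740.3381 units


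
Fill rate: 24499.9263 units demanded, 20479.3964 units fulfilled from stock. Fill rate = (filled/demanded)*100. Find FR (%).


FR = 20479.3964 / 24499.9263 * 100 = 83.5896

83.5896%


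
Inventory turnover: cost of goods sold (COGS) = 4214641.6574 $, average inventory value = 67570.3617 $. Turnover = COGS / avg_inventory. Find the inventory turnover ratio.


Turnover = 4214641.6574 / 67570.3617 = 62.3741

62.3741


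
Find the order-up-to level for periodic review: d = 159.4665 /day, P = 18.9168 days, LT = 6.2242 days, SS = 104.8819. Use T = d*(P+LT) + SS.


P + LT = 25.1410
d*(P+LT) = 159.4665 * 25.1410 = 4009.1473
T = 4009.1473 + 104.8819 = 4114.0292

4114.0292 units


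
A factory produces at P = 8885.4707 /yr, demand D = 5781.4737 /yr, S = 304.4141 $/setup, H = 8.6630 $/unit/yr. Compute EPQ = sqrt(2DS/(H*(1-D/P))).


1 - D/P = 1 - 0.6507 = 0.3493
H*(1-D/P) = 3.0263
2DS = 3519924.2261
EPQ = sqrt(1163118.9898) = 1078.4799

1078.4799 units


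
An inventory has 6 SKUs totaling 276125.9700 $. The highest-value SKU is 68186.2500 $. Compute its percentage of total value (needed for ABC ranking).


Top item = 68186.2500
Total = 276125.9700
Percentage = 68186.2500 / 276125.9700 * 100 = 24.6939

24.6939%


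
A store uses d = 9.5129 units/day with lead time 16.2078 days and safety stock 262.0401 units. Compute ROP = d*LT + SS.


d*LT = 9.5129 * 16.2078 = 154.1832
ROP = 154.1832 + 262.0401 = 416.2233

416.2233 units


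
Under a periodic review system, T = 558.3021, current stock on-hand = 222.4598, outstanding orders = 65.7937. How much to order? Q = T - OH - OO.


Inventory position = OH + OO = 222.4598 + 65.7937 = 288.2535
Q = 558.3021 - 288.2535 = 270.0486

270.0486 units


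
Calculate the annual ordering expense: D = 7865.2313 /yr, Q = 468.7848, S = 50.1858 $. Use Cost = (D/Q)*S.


Number of orders = D/Q = 16.7779
Cost = 16.7779 * 50.1858 = 842.0131

842.0131 $/yr


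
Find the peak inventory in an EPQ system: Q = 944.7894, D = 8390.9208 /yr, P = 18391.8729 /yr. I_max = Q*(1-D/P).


D/P = 0.4562
1 - D/P = 0.5438
I_max = 944.7894 * 0.5438 = 513.7483

513.7483 units


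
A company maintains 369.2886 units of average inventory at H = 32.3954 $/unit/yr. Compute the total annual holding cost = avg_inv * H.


Cost = 369.2886 * 32.3954 = 11963.2519

11963.2519 $/yr


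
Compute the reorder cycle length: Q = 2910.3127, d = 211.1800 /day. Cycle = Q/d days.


Cycle = 2910.3127 / 211.1800 = 13.7812

13.7812 days


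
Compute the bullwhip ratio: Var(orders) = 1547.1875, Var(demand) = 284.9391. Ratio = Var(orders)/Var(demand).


BW = 1547.1875 / 284.9391 = 5.4299

5.4299


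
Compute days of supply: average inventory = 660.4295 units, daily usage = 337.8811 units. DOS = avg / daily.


DOS = 660.4295 / 337.8811 = 1.9546

1.9546 days


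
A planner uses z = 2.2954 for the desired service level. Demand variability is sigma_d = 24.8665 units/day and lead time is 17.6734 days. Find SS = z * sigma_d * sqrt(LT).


sqrt(LT) = sqrt(17.6734) = 4.2040
SS = 2.2954 * 24.8665 * 4.2040 = 239.9568

239.9568 units


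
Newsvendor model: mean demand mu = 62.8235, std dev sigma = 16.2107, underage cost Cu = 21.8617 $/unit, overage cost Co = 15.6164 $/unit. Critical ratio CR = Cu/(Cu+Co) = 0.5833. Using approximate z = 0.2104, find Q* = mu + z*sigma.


CR = Cu/(Cu+Co) = 21.8617/(21.8617+15.6164) = 0.5833
z = 0.2104
Q* = 62.8235 + 0.2104 * 16.2107 = 66.2342

66.2342 units


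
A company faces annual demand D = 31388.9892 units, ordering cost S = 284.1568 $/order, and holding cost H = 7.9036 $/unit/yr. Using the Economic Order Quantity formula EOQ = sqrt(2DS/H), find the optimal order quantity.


2*D*S = 2 * 31388.9892 * 284.1568 = 17838789.4526
2*D*S/H = 2257046.0869
EOQ = sqrt(2257046.0869) = 1502.3469

1502.3469 units


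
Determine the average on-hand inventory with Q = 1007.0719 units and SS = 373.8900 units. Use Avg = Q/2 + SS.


Q/2 = 503.5360
Avg = 503.5360 + 373.8900 = 877.4260

877.4260 units


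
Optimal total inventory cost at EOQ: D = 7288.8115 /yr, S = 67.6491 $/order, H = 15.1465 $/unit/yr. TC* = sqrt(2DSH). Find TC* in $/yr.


2*D*S*H = 14936919.0320
TC* = sqrt(14936919.0320) = 3864.8310

3864.8310 $/yr


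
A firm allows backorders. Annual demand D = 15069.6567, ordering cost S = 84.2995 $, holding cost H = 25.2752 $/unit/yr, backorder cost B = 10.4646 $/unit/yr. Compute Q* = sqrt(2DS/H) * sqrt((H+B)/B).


sqrt(2DS/H) = 317.0530
sqrt((H+B)/B) = 1.8481
Q* = 317.0530 * 1.8481 = 585.9312

585.9312 units


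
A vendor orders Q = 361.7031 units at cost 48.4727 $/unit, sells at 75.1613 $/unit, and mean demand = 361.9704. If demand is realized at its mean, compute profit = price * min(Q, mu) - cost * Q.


Sales at mu = min(361.7031, 361.9704) = 361.7031
Revenue = 75.1613 * 361.7031 = 27186.0752
Total cost = 48.4727 * 361.7031 = 17532.7259
Profit = 27186.0752 - 17532.7259 = 9653.3494

9653.3494 $


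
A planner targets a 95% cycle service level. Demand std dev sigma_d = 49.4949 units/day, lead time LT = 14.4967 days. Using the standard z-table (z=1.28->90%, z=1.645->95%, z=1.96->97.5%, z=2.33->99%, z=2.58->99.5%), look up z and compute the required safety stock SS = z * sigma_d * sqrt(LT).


From the table, SL = 95% corresponds to z = 1.645
sqrt(LT) = sqrt(14.4967) = 3.8075
SS = 1.645 * 49.4949 * 3.8075 = 309.9995

309.9995 units


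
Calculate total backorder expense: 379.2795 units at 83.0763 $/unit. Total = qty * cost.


Total = 379.2795 * 83.0763 = 31509.1375

31509.1375 $


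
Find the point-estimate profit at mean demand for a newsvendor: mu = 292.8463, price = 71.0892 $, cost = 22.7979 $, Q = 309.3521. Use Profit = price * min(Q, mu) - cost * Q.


Sales at mu = min(309.3521, 292.8463) = 292.8463
Revenue = 71.0892 * 292.8463 = 20818.2092
Total cost = 22.7979 * 309.3521 = 7052.5782
Profit = 20818.2092 - 7052.5782 = 13765.6309

13765.6309 $


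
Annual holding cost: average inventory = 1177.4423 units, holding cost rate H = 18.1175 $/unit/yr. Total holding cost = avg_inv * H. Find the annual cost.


Cost = 1177.4423 * 18.1175 = 21332.3109

21332.3109 $/yr


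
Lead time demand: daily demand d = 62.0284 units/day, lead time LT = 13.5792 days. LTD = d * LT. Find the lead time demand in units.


LTD = 62.0284 * 13.5792 = 842.2960

842.2960 units


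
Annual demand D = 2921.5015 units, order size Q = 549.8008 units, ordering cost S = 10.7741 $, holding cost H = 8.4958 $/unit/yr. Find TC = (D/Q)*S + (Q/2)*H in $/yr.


Ordering cost = D*S/Q = 57.2508
Holding cost = Q*H/2 = 2335.4988
TC = 57.2508 + 2335.4988 = 2392.7496

2392.7496 $/yr


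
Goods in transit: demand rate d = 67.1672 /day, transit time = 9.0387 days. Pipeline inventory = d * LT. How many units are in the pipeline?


Pipeline = 67.1672 * 9.0387 = 607.1042

607.1042 units


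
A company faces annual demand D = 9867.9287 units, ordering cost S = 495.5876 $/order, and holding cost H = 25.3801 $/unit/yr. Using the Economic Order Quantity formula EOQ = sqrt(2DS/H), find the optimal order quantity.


2*D*S = 2 * 9867.9287 * 495.5876 = 9780846.2028
2*D*S/H = 385374.6125
EOQ = sqrt(385374.6125) = 620.7855

620.7855 units


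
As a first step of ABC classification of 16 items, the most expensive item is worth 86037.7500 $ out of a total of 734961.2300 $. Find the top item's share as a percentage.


Top item = 86037.7500
Total = 734961.2300
Percentage = 86037.7500 / 734961.2300 * 100 = 11.7064

11.7064%


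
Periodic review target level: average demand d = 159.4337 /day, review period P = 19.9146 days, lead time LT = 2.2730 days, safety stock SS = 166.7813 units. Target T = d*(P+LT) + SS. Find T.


P + LT = 22.1876
d*(P+LT) = 159.4337 * 22.1876 = 3537.4512
T = 3537.4512 + 166.7813 = 3704.2325

3704.2325 units


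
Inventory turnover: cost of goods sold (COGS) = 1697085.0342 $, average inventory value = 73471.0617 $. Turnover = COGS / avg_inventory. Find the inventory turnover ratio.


Turnover = 1697085.0342 / 73471.0617 = 23.0987

23.0987


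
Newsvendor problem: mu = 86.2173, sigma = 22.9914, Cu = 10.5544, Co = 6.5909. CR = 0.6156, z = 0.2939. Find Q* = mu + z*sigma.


CR = Cu/(Cu+Co) = 10.5544/(10.5544+6.5909) = 0.6156
z = 0.2939
Q* = 86.2173 + 0.2939 * 22.9914 = 92.9745

92.9745 units


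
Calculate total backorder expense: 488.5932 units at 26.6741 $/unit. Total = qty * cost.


Total = 488.5932 * 26.6741 = 13032.7839

13032.7839 $


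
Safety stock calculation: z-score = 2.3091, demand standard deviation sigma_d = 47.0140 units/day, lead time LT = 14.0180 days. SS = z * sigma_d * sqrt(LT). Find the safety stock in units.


sqrt(LT) = sqrt(14.0180) = 3.7441
SS = 2.3091 * 47.0140 * 3.7441 = 406.4555

406.4555 units


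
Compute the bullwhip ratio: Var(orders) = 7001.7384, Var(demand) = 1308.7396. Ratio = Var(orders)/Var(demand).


BW = 7001.7384 / 1308.7396 = 5.3500

5.3500


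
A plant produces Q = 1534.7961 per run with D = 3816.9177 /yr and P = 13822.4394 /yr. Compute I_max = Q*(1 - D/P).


D/P = 0.2761
1 - D/P = 0.7239
I_max = 1534.7961 * 0.7239 = 1110.9787

1110.9787 units


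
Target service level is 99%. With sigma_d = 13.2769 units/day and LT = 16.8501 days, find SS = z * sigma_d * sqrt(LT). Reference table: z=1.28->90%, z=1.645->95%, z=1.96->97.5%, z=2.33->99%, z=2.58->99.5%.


From the table, SL = 99% corresponds to z = 2.33
sqrt(LT) = sqrt(16.8501) = 4.1049
SS = 2.33 * 13.2769 * 4.1049 = 126.9854

126.9854 units
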